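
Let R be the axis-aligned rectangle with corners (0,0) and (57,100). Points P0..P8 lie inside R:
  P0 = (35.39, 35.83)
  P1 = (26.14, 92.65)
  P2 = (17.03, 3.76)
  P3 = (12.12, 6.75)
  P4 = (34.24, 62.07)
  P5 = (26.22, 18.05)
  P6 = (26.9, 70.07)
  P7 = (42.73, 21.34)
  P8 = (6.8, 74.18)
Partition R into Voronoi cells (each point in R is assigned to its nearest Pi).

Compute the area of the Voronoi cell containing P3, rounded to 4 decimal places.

Area of P3's cell: 417.1188

1. box [0,57]×[0,100]: [(0, 0) (57, 0) (57, 100) (0, 100)]
2. ⊥bis P3·P0 via (23.755,21.29): [(0, 40.2989) (0, 0) (50.3606, 0)]  |A|=1014.7392
3. ⊥bis P3·P1 via (19.13,49.7): [(0, 40.2989) (0, 0) (50.3606, 0)]  |A|=1014.7392
4. ⊥bis P3·P2 via (14.575,5.255): [(24.1481, 20.9754) (0, 40.2989) (0, 0) (11.3749, 0)]  |A|=605.8682
5. ⊥bis P3·P4 via (23.18,34.41): [(24.1481, 20.9754) (0, 40.2989) (0, 0) (11.3749, 0)]  |A|=605.8682
6. ⊥bis P3·P5 via (19.17,12.4): [(19.0314, 12.573) (0, 36.3201) (0, 0) (11.3749, 0)]  |A|=417.1188
7. ⊥bis P3·P6 via (19.51,38.41): [(19.0314, 12.573) (0, 36.3201) (0, 0) (11.3749, 0)]  |A|=417.1188
8. ⊥bis P3·P7 via (27.425,14.045): [(19.0314, 12.573) (0, 36.3201) (0, 0) (11.3749, 0)]  |A|=417.1188
9. ⊥bis P3·P8 via (9.46,40.465): [(19.0314, 12.573) (0, 36.3201) (0, 0) (11.3749, 0)]  |A|=417.1188
10. canonical 4-gon: [(19.0314, 12.573) (0, 36.3201) (0, 0) (11.3749, 0)]
11. shoelace: 417.1188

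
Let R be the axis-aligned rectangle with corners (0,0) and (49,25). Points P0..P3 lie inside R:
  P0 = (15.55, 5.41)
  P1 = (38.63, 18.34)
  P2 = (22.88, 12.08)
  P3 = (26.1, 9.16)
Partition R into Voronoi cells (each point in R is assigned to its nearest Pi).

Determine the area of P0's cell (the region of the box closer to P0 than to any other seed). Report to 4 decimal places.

Area of P0's cell: 382.2174

1. box [0,49]×[0,25]: [(0, 0) (49, 0) (49, 25) (0, 25)]
2. ⊥bis P0·P1 via (27.09,11.875): [(0, 0) (33.7427, 0) (19.737, 25) (0, 25)]  |A|=668.4965
3. ⊥bis P0·P2 via (19.215,8.745): [(0, 0) (27.1726, 0) (4.4236, 25) (0, 25)]  |A|=394.9526
4. ⊥bis P0·P3 via (20.825,7.285): [(0, 0) (23.4145, 0) (21.0054, 6.7774) (4.4236, 25) (0, 25)]  |A|=382.2174
5. canonical 5-gon: [(0, 0) (23.4145, 0) (21.0054, 6.7774) (4.4236, 25) (0, 25)]
6. shoelace: 382.2174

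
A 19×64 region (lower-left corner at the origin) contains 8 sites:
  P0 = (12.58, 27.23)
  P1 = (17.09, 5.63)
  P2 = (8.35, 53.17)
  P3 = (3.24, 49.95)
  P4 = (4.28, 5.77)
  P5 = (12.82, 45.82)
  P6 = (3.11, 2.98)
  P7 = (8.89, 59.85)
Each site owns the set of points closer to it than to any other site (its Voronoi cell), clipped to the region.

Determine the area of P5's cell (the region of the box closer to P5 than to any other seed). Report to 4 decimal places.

1. box [0,19]×[0,64]: [(0, 0) (19, 0) (19, 64) (0, 64)]
2. ⊥bis P5·P0 via (12.7,36.525): [(0, 36.689) (19, 36.4437) (19, 64) (0, 64)]  |A|=521.2401
3. ⊥bis P5·P1 via (14.955,25.725): [(0, 36.689) (19, 36.4437) (19, 64) (0, 64)]  |A|=521.2401
4. ⊥bis P5·P2 via (10.585,49.495): [(0, 43.0576) (0, 36.689) (19, 36.4437) (19, 54.6127)]  |A|=233.1078
5. ⊥bis P5·P3 via (8.03,47.885): [(8.0628, 47.9611) (3.1856, 36.6478) (19, 36.4437) (19, 54.6127)]  |A|=189.3133
6. ⊥bis P5·P4 via (8.55,25.795): [(8.0628, 47.9611) (3.1856, 36.6478) (19, 36.4437) (19, 54.6127)]  |A|=189.3133
7. ⊥bis P5·P6 via (7.965,24.4): [(8.0628, 47.9611) (3.1856, 36.6478) (19, 36.4437) (19, 54.6127)]  |A|=189.3133
8. ⊥bis P5·P7 via (10.855,52.835): [(8.0628, 47.9611) (3.1856, 36.6478) (19, 36.4437) (19, 54.6127)]  |A|=189.3133
9. canonical 4-gon: [(8.0628, 47.9611) (3.1856, 36.6478) (19, 36.4437) (19, 54.6127)]
10. shoelace: 189.3133

Area of P5's cell: 189.3133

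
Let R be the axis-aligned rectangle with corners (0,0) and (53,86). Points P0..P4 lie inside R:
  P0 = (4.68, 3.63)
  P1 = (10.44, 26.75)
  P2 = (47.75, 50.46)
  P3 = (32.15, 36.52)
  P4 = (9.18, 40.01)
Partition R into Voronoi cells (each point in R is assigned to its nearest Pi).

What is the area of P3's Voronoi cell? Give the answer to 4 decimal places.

Area of P3's cell: 1196.3622

1. box [0,53]×[0,86]: [(0, 0) (53, 0) (53, 86) (0, 86)]
2. ⊥bis P3·P0 via (18.415,20.075): [(0, 35.4554) (42.4509, 0) (53, 0) (53, 86) (0, 86)]  |A|=3805.4437
3. ⊥bis P3·P1 via (21.295,31.635): [(0, 78.9548) (31.3645, 9.2595) (42.4509, 0) (53, 0) (53, 86) (0, 86)]  |A|=3123.2744
4. ⊥bis P3·P2 via (39.95,43.49): [(0, 78.9548) (31.3645, 9.2595) (42.4509, 0) (53, 0) (53, 28.886) (1.9635, 86) (0, 86)]  |A|=1665.8247
5. ⊥bis P3·P4 via (20.665,38.265): [(20.0709, 34.355) (31.3645, 9.2595) (42.4509, 0) (53, 0) (53, 28.886) (24.146, 61.1759)]  |A|=1196.3622
6. canonical 6-gon: [(20.0709, 34.355) (31.3645, 9.2595) (42.4509, 0) (53, 0) (53, 28.886) (24.146, 61.1759)]
7. shoelace: 1196.3622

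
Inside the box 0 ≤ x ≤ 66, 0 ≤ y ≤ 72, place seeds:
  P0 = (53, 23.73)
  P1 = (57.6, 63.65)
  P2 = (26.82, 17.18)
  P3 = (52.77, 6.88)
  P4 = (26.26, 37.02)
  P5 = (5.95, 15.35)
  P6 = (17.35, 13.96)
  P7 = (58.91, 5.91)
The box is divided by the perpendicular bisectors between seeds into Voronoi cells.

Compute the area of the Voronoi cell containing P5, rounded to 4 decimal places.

Area of P5's cell: 417.7030

1. box [0,66]×[0,72]: [(0, 0) (66, 0) (66, 72) (0, 72)]
2. ⊥bis P5·P0 via (29.475,19.54): [(0, 0) (32.9552, 0) (20.1314, 72) (0, 72)]  |A|=1911.1202
3. ⊥bis P5·P1 via (31.775,39.5): [(0, 0) (32.9552, 0) (24.5424, 47.2342) (1.3829, 72) (0, 72)]  |A|=1678.9595
4. ⊥bis P5·P2 via (16.385,16.265): [(0, 0) (17.8112, 0) (12.5444, 60.0644) (1.3829, 72) (0, 72)]  |A|=994.7618
5. ⊥bis P5·P3 via (29.36,11.115): [(0, 0) (17.8112, 0) (12.5444, 60.0644) (1.3829, 72) (0, 72)]  |A|=994.7618
6. ⊥bis P5·P4 via (16.105,26.185): [(0, 41.2793) (0, 0) (17.8112, 0) (15.4623, 26.7873)]  |A|=557.6943
7. ⊥bis P5·P6 via (11.65,14.655): [(13.3686, 28.7497) (0, 41.2793) (0, 0) (9.8631, 0)]  |A|=417.703
8. ⊥bis P5·P7 via (32.43,10.63): [(13.3686, 28.7497) (0, 41.2793) (0, 0) (9.8631, 0)]  |A|=417.703
9. canonical 4-gon: [(13.3686, 28.7497) (0, 41.2793) (0, 0) (9.8631, 0)]
10. shoelace: 417.703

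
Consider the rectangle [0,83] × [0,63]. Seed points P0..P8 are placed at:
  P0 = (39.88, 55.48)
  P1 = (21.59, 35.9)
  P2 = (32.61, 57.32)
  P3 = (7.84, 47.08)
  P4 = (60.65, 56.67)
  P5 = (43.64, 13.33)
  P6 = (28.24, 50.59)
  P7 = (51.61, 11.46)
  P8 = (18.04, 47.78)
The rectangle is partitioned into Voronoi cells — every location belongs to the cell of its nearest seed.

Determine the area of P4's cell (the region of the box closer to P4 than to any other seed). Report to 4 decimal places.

Area of P4's cell: 1004.5351

1. box [0,83]×[0,63]: [(0, 0) (83, 0) (83, 63) (0, 63)]
2. ⊥bis P4·P0 via (50.265,56.075): [(53.4778, 0) (83, 0) (83, 63) (49.8682, 63)]  |A|=1973.6007
3. ⊥bis P4·P1 via (41.12,46.285): [(51.998, 25.8279) (65.7319, 0) (83, 0) (83, 63) (49.8682, 63)]  |A|=1815.352
4. ⊥bis P4·P2 via (46.63,56.995): [(51.998, 25.8279) (65.7319, 0) (83, 0) (83, 63) (49.8682, 63)]  |A|=1815.352
5. ⊥bis P4·P3 via (34.245,51.875): [(51.998, 25.8279) (65.7319, 0) (83, 0) (83, 63) (49.8682, 63)]  |A|=1815.352
6. ⊥bis P4·P5 via (52.145,35): [(51.457, 35.27) (83, 22.8901) (83, 63) (49.8682, 63)]  |A|=1091.9649
7. ⊥bis P4·P6 via (44.445,53.63): [(51.457, 35.27) (83, 22.8901) (83, 63) (49.8682, 63)]  |A|=1091.9649
8. ⊥bis P4·P7 via (56.13,34.065): [(51.457, 35.27) (52.8627, 34.7183) (83, 28.6922) (83, 63) (49.8682, 63)]  |A|=1004.5351
9. ⊥bis P4·P8 via (39.345,52.225): [(51.457, 35.27) (52.8627, 34.7183) (83, 28.6922) (83, 63) (49.8682, 63)]  |A|=1004.5351
10. canonical 5-gon: [(51.457, 35.27) (52.8627, 34.7183) (83, 28.6922) (83, 63) (49.8682, 63)]
11. shoelace: 1004.5351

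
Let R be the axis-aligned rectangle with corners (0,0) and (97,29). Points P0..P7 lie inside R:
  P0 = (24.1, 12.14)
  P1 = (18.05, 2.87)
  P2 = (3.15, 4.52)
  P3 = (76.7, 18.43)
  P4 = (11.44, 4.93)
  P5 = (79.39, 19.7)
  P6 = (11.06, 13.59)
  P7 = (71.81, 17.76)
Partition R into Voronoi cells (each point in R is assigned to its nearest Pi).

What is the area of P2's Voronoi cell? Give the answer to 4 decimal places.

1. box [0,97]×[0,29]: [(0, 0) (97, 0) (97, 29) (0, 29)]
2. ⊥bis P2·P0 via (13.625,8.33): [(0, 0) (16.6548, 0) (6.1068, 29) (0, 29)]  |A|=330.044
3. ⊥bis P2·P1 via (10.6,3.695): [(0, 0) (10.1908, 0) (11.6995, 13.6239) (6.1068, 29) (0, 29)]  |A|=286.0118
4. ⊥bis P2·P3 via (39.925,11.475): [(0, 0) (10.1908, 0) (11.6995, 13.6239) (6.1068, 29) (0, 29)]  |A|=286.0118
5. ⊥bis P2·P4 via (7.295,4.725): [(0, 0) (7.5287, 0) (6.0944, 29) (0, 29)]  |A|=197.5351
6. ⊥bis P2·P5 via (41.27,12.11): [(0, 0) (7.5287, 0) (6.0944, 29) (0, 29)]  |A|=197.5351
7. ⊥bis P2·P6 via (7.105,9.055): [(0, 15.2513) (0, 0) (7.5287, 0) (7.0798, 9.077)]  |A|=88.1568
8. ⊥bis P2·P7 via (37.48,11.14): [(0, 15.2513) (0, 0) (7.5287, 0) (7.0798, 9.077)]  |A|=88.1568
9. canonical 4-gon: [(0, 15.2513) (0, 0) (7.5287, 0) (7.0798, 9.077)]
10. shoelace: 88.1568

Area of P2's cell: 88.1568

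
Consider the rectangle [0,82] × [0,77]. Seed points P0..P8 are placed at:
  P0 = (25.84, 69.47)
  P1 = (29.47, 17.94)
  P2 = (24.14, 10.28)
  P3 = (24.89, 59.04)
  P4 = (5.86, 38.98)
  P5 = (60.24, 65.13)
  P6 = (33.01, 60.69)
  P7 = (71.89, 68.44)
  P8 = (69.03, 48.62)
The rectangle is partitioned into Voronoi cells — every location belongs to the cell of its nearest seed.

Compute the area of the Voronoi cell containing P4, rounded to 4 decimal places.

Area of P4's cell: 686.5655

1. box [0,82]×[0,77]: [(0, 0) (82, 0) (82, 77) (0, 77)]
2. ⊥bis P4·P0 via (15.85,54.225): [(0, 64.6115) (0, 0) (82, 0) (82, 10.8771)]  |A|=3095.0314
3. ⊥bis P4·P1 via (17.665,28.46): [(31.4914, 43.9753) (0, 64.6115) (0, 8.6373)]  |A|=881.3525
4. ⊥bis P4·P2 via (15,24.63): [(13.2699, 23.528) (31.4914, 43.9753) (0, 64.6115) (0, 15.076)]  |A|=838.6318
5. ⊥bis P4·P3 via (15.375,49.01): [(13.2699, 23.528) (26.5396, 38.4186) (0, 63.5956) (0, 15.076)]  |A|=686.5655
6. ⊥bis P4·P5 via (33.05,52.055): [(13.2699, 23.528) (26.5396, 38.4186) (0, 63.5956) (0, 15.076)]  |A|=686.5655
7. ⊥bis P4·P6 via (19.435,49.835): [(13.2699, 23.528) (26.5396, 38.4186) (0, 63.5956) (0, 15.076)]  |A|=686.5655
8. ⊥bis P4·P7 via (38.875,53.71): [(13.2699, 23.528) (26.5396, 38.4186) (0, 63.5956) (0, 15.076)]  |A|=686.5655
9. ⊥bis P4·P8 via (37.445,43.8): [(13.2699, 23.528) (26.5396, 38.4186) (0, 63.5956) (0, 15.076)]  |A|=686.5655
10. canonical 4-gon: [(13.2699, 23.528) (26.5396, 38.4186) (0, 63.5956) (0, 15.076)]
11. shoelace: 686.5655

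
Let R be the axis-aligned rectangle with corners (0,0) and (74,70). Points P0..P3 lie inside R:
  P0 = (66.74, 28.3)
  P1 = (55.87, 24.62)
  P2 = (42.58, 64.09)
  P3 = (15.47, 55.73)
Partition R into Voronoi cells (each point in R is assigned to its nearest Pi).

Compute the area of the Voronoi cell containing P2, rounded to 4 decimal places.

1. box [0,74]×[0,70]: [(0, 0) (74, 0) (74, 70) (0, 70)]
2. ⊥bis P2·P0 via (54.66,46.195): [(0, 9.2968) (74, 59.2504) (74, 70) (0, 70)]  |A|=2643.7509
3. ⊥bis P2·P1 via (49.225,44.355): [(0, 27.7804) (54.6305, 46.1751) (74, 59.2504) (74, 70) (0, 70)]  |A|=2138.8678
4. ⊥bis P2·P3 via (29.025,59.91): [(35.2707, 39.6564) (54.6305, 46.1751) (74, 59.2504) (74, 70) (25.9135, 70)]  |A|=1001.1564
5. canonical 5-gon: [(35.2707, 39.6564) (54.6305, 46.1751) (74, 59.2504) (74, 70) (25.9135, 70)]
6. shoelace: 1001.1564

Area of P2's cell: 1001.1564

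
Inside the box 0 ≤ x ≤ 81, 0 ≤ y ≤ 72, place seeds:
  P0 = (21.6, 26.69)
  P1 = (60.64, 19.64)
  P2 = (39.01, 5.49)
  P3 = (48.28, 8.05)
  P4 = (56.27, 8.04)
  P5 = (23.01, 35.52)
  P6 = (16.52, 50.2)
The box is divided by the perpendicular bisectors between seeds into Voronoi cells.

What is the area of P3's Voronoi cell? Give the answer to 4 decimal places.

Area of P3's cell: 221.6335

1. box [0,81]×[0,72]: [(0, 0) (81, 0) (81, 72) (0, 72)]
2. ⊥bis P3·P0 via (34.94,17.37): [(22.8044, 0) (81, 0) (81, 72) (73.1073, 72)]  |A|=2379.1779
3. ⊥bis P3·P1 via (54.46,13.845): [(41.8629, 27.279) (22.8044, 0) (67.4425, 0)]  |A|=608.8404
4. ⊥bis P3·P2 via (43.645,6.77): [(41.8629, 27.279) (39.0809, 23.297) (45.5146, 0) (67.4425, 0)]  |A|=344.301
5. ⊥bis P3·P4 via (52.275,8.045): [(52.2852, 16.1643) (41.8629, 27.279) (39.0809, 23.297) (45.5146, 0) (52.2649, 0)]  |A|=221.6335
6. ⊥bis P3·P5 via (35.645,21.785): [(52.2852, 16.1643) (41.8629, 27.279) (39.0809, 23.297) (45.5146, 0) (52.2649, 0)]  |A|=221.6335
7. ⊥bis P3·P6 via (32.4,29.125): [(52.2852, 16.1643) (41.8629, 27.279) (39.0809, 23.297) (45.5146, 0) (52.2649, 0)]  |A|=221.6335
8. canonical 5-gon: [(52.2852, 16.1643) (41.8629, 27.279) (39.0809, 23.297) (45.5146, 0) (52.2649, 0)]
9. shoelace: 221.6335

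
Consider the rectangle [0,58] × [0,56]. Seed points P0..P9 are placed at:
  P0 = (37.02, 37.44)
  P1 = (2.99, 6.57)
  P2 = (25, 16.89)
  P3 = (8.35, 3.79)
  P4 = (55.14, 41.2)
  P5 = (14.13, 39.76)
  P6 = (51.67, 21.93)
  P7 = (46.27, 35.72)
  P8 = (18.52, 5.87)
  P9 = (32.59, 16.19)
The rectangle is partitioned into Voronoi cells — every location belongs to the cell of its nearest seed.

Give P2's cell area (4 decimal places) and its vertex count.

1. box [0,58]×[0,56]: [(0, 0) (58, 0) (58, 56) (0, 56)]
2. ⊥bis P2·P0 via (31.01,27.165): [(0, 45.3032) (0, 0) (58, 0) (58, 11.3781)]  |A|=1643.7594
3. ⊥bis P2·P1 via (13.995,11.73): [(0, 45.3032) (0, 41.5779) (19.4949, 0) (58, 0) (58, 11.3781)]  |A|=1238.4805
4. ⊥bis P2·P3 via (16.675,10.34): [(0, 45.3032) (0, 41.5779) (11.6553, 16.72) (24.8104, 0) (58, 0) (58, 11.3781)]  |A|=1194.0434
5. ⊥bis P2·P4 via (40.07,29.045): [(51.0324, 15.4536) (0, 45.3032) (0, 41.5779) (11.6553, 16.72) (24.8104, 0) (58, 0) (58, 6.815)]  |A|=1178.1465
6. ⊥bis P2·P5 via (19.565,28.325): [(51.0324, 15.4536) (24.7851, 30.8061) (8.6471, 23.1358) (11.6553, 16.72) (24.8104, 0) (58, 0) (58, 6.815)]  |A|=950.0083
7. ⊥bis P2·P6 via (38.335,19.41): [(37.5977, 23.3118) (24.7851, 30.8061) (8.6471, 23.1358) (11.6553, 16.72) (24.8104, 0) (42.003, 0)]  |A|=663.3758
8. ⊥bis P2·P7 via (35.635,26.305): [(37.5977, 23.3118) (24.7851, 30.8061) (8.6471, 23.1358) (11.6553, 16.72) (24.8104, 0) (42.003, 0)]  |A|=663.3758
9. ⊥bis P2·P8 via (21.76,11.38): [(37.5977, 23.3118) (24.7851, 30.8061) (8.6471, 23.1358) (11.2657, 17.5509) (41.113, 0) (42.003, 0)]  |A|=518.1048
10. ⊥bis P2·P9 via (28.795,16.54): [(29.8381, 27.8504) (24.7851, 30.8061) (8.6471, 23.1358) (11.2657, 17.5509) (27.9817, 7.7215)]  |A|=285.9373
11. canonical 5-gon: [(29.8381, 27.8504) (24.7851, 30.8061) (8.6471, 23.1358) (11.2657, 17.5509) (27.9817, 7.7215)]
12. shoelace: 285.9373

Area of P2's cell: 285.9373 (5 vertices)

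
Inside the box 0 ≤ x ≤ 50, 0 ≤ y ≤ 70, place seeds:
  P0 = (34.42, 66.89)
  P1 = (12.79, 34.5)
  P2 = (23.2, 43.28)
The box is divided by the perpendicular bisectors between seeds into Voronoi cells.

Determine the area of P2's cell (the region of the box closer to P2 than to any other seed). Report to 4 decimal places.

Area of P2's cell: 1315.5535

1. box [0,50]×[0,70]: [(0, 0) (50, 0) (50, 70) (0, 70)]
2. ⊥bis P2·P0 via (28.81,55.085): [(0, 68.7762) (0, 0) (50, 0) (50, 45.015)]  |A|=2844.7799
3. ⊥bis P2·P1 via (17.995,38.89): [(0, 68.7762) (0, 60.2258) (50, 0.9433) (50, 45.015)]  |A|=1315.5535
4. canonical 4-gon: [(0, 68.7762) (0, 60.2258) (50, 0.9433) (50, 45.015)]
5. shoelace: 1315.5535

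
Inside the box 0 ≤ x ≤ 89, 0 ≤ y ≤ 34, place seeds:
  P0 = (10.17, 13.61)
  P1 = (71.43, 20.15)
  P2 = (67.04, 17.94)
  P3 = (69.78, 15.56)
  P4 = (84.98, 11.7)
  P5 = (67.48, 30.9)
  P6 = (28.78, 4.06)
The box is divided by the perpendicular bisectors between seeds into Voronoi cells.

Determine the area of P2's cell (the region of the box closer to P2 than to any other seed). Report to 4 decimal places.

Area of P2's cell: 398.5033

1. box [0,89]×[0,34]: [(0, 0) (89, 0) (89, 34) (0, 34)]
2. ⊥bis P2·P0 via (38.605,15.775): [(39.8061, 0) (89, 0) (89, 34) (37.2174, 34)]  |A|=1716.6012
3. ⊥bis P2·P1 via (69.235,19.045): [(39.8061, 0) (78.8226, 0) (61.7064, 34) (37.2174, 34)]  |A|=1079.5937
4. ⊥bis P2·P3 via (68.41,16.75): [(39.8061, 0) (53.8607, 0) (69.6637, 18.1934) (61.7064, 34) (37.2174, 34)]  |A|=852.5238
5. ⊥bis P2·P4 via (76.01,14.82): [(39.8061, 0) (53.8607, 0) (69.6637, 18.1934) (61.7064, 34) (37.2174, 34)]  |A|=852.5238
6. ⊥bis P2·P5 via (67.26,24.42): [(37.8708, 25.4178) (39.8061, 0) (53.8607, 0) (69.6637, 18.1934) (66.5164, 24.4452)]  |A|=612.9267
7. ⊥bis P2·P6 via (47.91,11): [(42.7395, 25.2525) (51.9006, 0) (53.8607, 0) (69.6637, 18.1934) (66.5164, 24.4452)]  |A|=398.5033
8. canonical 5-gon: [(42.7395, 25.2525) (51.9006, 0) (53.8607, 0) (69.6637, 18.1934) (66.5164, 24.4452)]
9. shoelace: 398.5033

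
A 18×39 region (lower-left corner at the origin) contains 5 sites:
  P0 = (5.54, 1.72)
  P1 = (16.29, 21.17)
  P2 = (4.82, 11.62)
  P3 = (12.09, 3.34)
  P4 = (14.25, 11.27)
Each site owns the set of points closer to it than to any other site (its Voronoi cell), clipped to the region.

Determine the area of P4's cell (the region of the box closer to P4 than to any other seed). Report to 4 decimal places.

Area of P4's cell: 78.9928

1. box [0,18]×[0,39]: [(0, 0) (18, 0) (18, 39) (0, 39)]
2. ⊥bis P4·P0 via (9.895,6.495): [(0, 15.5197) (17.0164, 0) (18, 0) (18, 39) (0, 39)]  |A|=569.9558
3. ⊥bis P4·P1 via (15.27,16.22): [(0, 19.3665) (0, 15.5197) (17.0164, 0) (18, 0) (18, 15.6575)]  |A|=183.1718
4. ⊥bis P4·P2 via (9.535,11.445): [(9.7544, 17.3565) (9.3691, 6.9747) (17.0164, 0) (18, 0) (18, 15.6575)]  |A|=114.129
5. ⊥bis P4·P3 via (13.17,7.305): [(9.7544, 17.3565) (9.4193, 8.3266) (18, 5.9894) (18, 15.6575)]  |A|=78.9928
6. canonical 4-gon: [(9.7544, 17.3565) (9.4193, 8.3266) (18, 5.9894) (18, 15.6575)]
7. shoelace: 78.9928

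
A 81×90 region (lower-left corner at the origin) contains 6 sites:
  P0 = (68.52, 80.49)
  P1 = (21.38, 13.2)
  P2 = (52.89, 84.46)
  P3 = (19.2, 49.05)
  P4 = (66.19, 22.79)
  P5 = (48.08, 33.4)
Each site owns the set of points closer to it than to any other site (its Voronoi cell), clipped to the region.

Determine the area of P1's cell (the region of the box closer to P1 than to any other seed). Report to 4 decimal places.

Area of P1's cell: 1232.2201

1. box [0,81]×[0,90]: [(0, 0) (81, 0) (81, 90) (0, 90)]
2. ⊥bis P1·P0 via (44.95,46.845): [(0, 78.3347) (0, 0) (81, 0) (81, 21.5902)]  |A|=4046.9582
3. ⊥bis P1·P2 via (37.135,48.83): [(50.6422, 42.8574) (0, 65.2505) (0, 0) (81, 0) (81, 21.5902)]  |A|=3715.6513
4. ⊥bis P1·P3 via (20.29,31.125): [(63.6277, 33.7603) (0, 29.8912) (0, 0) (81, 0) (81, 21.5902)]  |A|=2505.7824
5. ⊥bis P1·P4 via (43.785,17.995): [(40.7093, 32.3667) (0, 29.8912) (0, 0) (47.6362, 0)]  |A|=1379.3365
6. ⊥bis P1·P5 via (34.73,23.3): [(45.7737, 8.7026) (28.4352, 31.6203) (0, 29.8912) (0, 0) (47.6362, 0)]  |A|=1232.2201
7. canonical 5-gon: [(45.7737, 8.7026) (28.4352, 31.6203) (0, 29.8912) (0, 0) (47.6362, 0)]
8. shoelace: 1232.2201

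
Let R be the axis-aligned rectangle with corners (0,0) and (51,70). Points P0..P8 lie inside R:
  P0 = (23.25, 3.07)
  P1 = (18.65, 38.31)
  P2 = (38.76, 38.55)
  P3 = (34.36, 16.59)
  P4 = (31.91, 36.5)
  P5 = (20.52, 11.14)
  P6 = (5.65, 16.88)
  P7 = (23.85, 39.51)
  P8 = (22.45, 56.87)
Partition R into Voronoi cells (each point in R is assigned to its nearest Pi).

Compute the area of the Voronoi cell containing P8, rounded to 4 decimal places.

1. box [0,51]×[0,70]: [(0, 0) (51, 0) (51, 70) (0, 70)]
2. ⊥bis P8·P0 via (22.85,29.97): [(0, 29.6302) (51, 30.3886) (51, 70) (0, 70)]  |A|=2039.5203
3. ⊥bis P8·P1 via (20.55,47.59): [(0, 51.7974) (51, 41.3556) (51, 70) (0, 70)]  |A|=1194.597
4. ⊥bis P8·P2 via (30.605,47.71): [(0, 51.7974) (28.6154, 45.9387) (51, 65.8673) (51, 70) (0, 70)]  |A|=920.2544
5. ⊥bis P8·P3 via (28.405,36.73): [(0, 51.7974) (28.6154, 45.9387) (51, 65.8673) (51, 70) (0, 70)]  |A|=920.2544
6. ⊥bis P8·P4 via (27.18,46.685): [(0, 51.7974) (26.5039, 46.371) (31.9331, 48.8924) (51, 65.8673) (51, 70) (0, 70)]  |A|=916.4188
7. ⊥bis P8·P5 via (21.485,34.005): [(0, 51.7974) (26.5039, 46.371) (31.9331, 48.8924) (51, 65.8673) (51, 70) (0, 70)]  |A|=916.4188
8. ⊥bis P8·P6 via (14.05,36.875): [(0, 51.7974) (26.5039, 46.371) (31.9331, 48.8924) (51, 65.8673) (51, 70) (0, 70)]  |A|=916.4188
9. ⊥bis P8·P7 via (23.15,48.19): [(0, 51.7974) (19.1823, 47.87) (31.9404, 48.8989) (51, 65.8673) (51, 70) (0, 70)]  |A|=903.0815
10. canonical 6-gon: [(0, 51.7974) (19.1823, 47.87) (31.9404, 48.8989) (51, 65.8673) (51, 70) (0, 70)]
11. shoelace: 903.0815

Area of P8's cell: 903.0815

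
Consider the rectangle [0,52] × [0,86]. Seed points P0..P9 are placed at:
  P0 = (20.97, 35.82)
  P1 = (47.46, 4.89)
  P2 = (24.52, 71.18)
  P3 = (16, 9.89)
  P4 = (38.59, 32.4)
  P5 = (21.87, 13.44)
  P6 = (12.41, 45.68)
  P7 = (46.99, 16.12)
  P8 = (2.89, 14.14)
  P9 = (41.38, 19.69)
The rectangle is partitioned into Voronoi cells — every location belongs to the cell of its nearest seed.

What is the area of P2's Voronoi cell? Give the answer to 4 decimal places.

Area of P2's cell: 1452.3417

1. box [0,52]×[0,86]: [(0, 0) (52, 0) (52, 86) (0, 86)]
2. ⊥bis P2·P0 via (22.745,53.5): [(0, 55.7835) (52, 50.5629) (52, 86) (0, 86)]  |A|=1706.993
3. ⊥bis P2·P1 via (35.99,38.035): [(0, 55.7835) (52, 50.5629) (52, 86) (0, 86)]  |A|=1706.993
4. ⊥bis P2·P3 via (20.26,40.535): [(0, 55.7835) (52, 50.5629) (52, 86) (0, 86)]  |A|=1706.993
5. ⊥bis P2·P4 via (31.555,51.79): [(0, 55.7835) (33.3371, 52.4366) (52, 59.2078) (52, 86) (0, 86)]  |A|=1626.3242
6. ⊥bis P2·P5 via (23.195,42.31): [(0, 55.7835) (33.3371, 52.4366) (52, 59.2078) (52, 86) (0, 86)]  |A|=1626.3242
7. ⊥bis P2·P6 via (18.465,58.43): [(0, 67.1991) (30.4816, 52.7233) (33.3371, 52.4366) (52, 59.2078) (52, 86) (0, 86)]  |A|=1452.3417
8. ⊥bis P2·P7 via (35.755,43.65): [(0, 67.1991) (30.4816, 52.7233) (33.3371, 52.4366) (52, 59.2078) (52, 86) (0, 86)]  |A|=1452.3417
9. ⊥bis P2·P8 via (13.705,42.66): [(0, 67.1991) (30.4816, 52.7233) (33.3371, 52.4366) (52, 59.2078) (52, 86) (0, 86)]  |A|=1452.3417
10. ⊥bis P2·P9 via (32.95,45.435): [(0, 67.1991) (30.4816, 52.7233) (33.3371, 52.4366) (52, 59.2078) (52, 86) (0, 86)]  |A|=1452.3417
11. canonical 6-gon: [(0, 67.1991) (30.4816, 52.7233) (33.3371, 52.4366) (52, 59.2078) (52, 86) (0, 86)]
12. shoelace: 1452.3417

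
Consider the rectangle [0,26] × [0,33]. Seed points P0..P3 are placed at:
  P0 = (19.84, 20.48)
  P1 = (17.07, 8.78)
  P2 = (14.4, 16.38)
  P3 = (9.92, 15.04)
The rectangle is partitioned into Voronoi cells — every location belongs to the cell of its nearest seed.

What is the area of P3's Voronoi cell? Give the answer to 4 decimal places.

1. box [0,26]×[0,33]: [(0, 0) (26, 0) (26, 33) (0, 33)]
2. ⊥bis P3·P0 via (14.88,17.76): [(0, 0) (24.6194, 0) (6.5226, 33) (0, 33)]  |A|=513.8419
3. ⊥bis P3·P1 via (13.495,11.91): [(0, 0) (3.0675, 0) (16.3192, 15.1357) (6.5226, 33) (0, 33)]  |A|=350.7411
4. ⊥bis P3·P2 via (12.16,15.71): [(0, 0) (3.0675, 0) (13.3471, 11.7411) (7.5474, 31.1312) (6.5226, 33) (0, 33)]  |A|=312.0835
5. canonical 6-gon: [(0, 0) (3.0675, 0) (13.3471, 11.7411) (7.5474, 31.1312) (6.5226, 33) (0, 33)]
6. shoelace: 312.0835

Area of P3's cell: 312.0835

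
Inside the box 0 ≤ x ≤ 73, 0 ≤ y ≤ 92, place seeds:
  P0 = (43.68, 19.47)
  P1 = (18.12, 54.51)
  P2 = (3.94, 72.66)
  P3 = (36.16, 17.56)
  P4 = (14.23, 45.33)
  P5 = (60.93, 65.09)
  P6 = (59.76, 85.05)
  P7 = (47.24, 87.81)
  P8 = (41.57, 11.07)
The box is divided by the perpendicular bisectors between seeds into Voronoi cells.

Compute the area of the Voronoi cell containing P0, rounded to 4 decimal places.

1. box [0,73]×[0,92]: [(0, 0) (73, 0) (73, 92) (0, 92)]
2. ⊥bis P0·P1 via (30.9,36.99): [(0, 14.4499) (0, 0) (73, 0) (73, 67.6999)]  |A|=2998.47
3. ⊥bis P0·P2 via (23.81,46.065): [(0, 14.4499) (0, 0) (73, 0) (73, 67.6999)]  |A|=2998.47
4. ⊥bis P0·P3 via (39.92,18.515): [(34.5511, 39.6533) (44.6226, 0) (73, 0) (73, 67.6999)]  |A|=1864.1226
5. ⊥bis P0·P4 via (28.955,32.4): [(36.7015, 41.2219) (34.7245, 38.9705) (44.6226, 0) (73, 0) (73, 67.6999)]  |A|=1863.2524
6. ⊥bis P0·P5 via (52.305,42.28): [(42.9838, 45.8046) (36.7015, 41.2219) (34.7245, 38.9705) (44.6226, 0) (73, 0) (73, 34.4547)]  |A|=1364.3053
7. ⊥bis P0·P6 via (51.72,52.26): [(42.9838, 45.8046) (36.7015, 41.2219) (34.7245, 38.9705) (44.6226, 0) (73, 0) (73, 34.4547)]  |A|=1364.3053
8. ⊥bis P0·P7 via (45.46,53.64): [(42.9838, 45.8046) (36.7015, 41.2219) (34.7245, 38.9705) (44.6226, 0) (73, 0) (73, 34.4547)]  |A|=1364.3053
9. ⊥bis P0·P8 via (42.625,15.27): [(42.9838, 45.8046) (36.7015, 41.2219) (34.7245, 38.9705) (40.616, 15.7746) (73, 7.6401) (73, 34.4547)]  |A|=1016.7756
10. canonical 6-gon: [(42.9838, 45.8046) (36.7015, 41.2219) (34.7245, 38.9705) (40.616, 15.7746) (73, 7.6401) (73, 34.4547)]
11. shoelace: 1016.7756

Area of P0's cell: 1016.7756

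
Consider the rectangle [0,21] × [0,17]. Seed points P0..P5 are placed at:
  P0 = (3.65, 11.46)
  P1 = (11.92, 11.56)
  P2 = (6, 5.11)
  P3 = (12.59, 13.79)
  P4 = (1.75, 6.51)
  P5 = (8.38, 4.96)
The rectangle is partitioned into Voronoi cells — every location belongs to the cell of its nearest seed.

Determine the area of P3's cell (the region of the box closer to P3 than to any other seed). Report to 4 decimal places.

Area of P3's cell: 66.8840

1. box [0,21]×[0,17]: [(0, 0) (21, 0) (21, 17) (0, 17)]
2. ⊥bis P3·P0 via (8.12,12.625): [(11.4104, 0) (21, 0) (21, 17) (6.9798, 17)]  |A|=200.6836
3. ⊥bis P3·P1 via (12.255,12.675): [(7.7546, 14.0271) (21, 10.0476) (21, 17) (6.9798, 17)]  |A|=66.884
4. ⊥bis P3·P2 via (9.295,9.45): [(7.7546, 14.0271) (21, 10.0476) (21, 17) (6.9798, 17)]  |A|=66.884
5. ⊥bis P3·P4 via (7.17,10.15): [(7.7546, 14.0271) (21, 10.0476) (21, 17) (6.9798, 17)]  |A|=66.884
6. ⊥bis P3·P5 via (10.485,9.375): [(7.7546, 14.0271) (21, 10.0476) (21, 17) (6.9798, 17)]  |A|=66.884
7. canonical 4-gon: [(7.7546, 14.0271) (21, 10.0476) (21, 17) (6.9798, 17)]
8. shoelace: 66.884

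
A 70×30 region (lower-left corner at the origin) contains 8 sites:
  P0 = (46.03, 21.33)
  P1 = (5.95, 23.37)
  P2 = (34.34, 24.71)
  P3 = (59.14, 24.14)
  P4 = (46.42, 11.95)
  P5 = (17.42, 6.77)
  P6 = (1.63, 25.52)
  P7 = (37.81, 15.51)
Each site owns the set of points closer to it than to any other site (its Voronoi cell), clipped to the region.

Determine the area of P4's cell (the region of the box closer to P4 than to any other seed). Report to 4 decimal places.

Area of P4's cell: 370.8354

1. box [0,70]×[0,30]: [(0, 0) (70, 0) (70, 30) (0, 30)]
2. ⊥bis P4·P0 via (46.225,16.64): [(0, 14.7181) (0, 0) (70, 0) (70, 17.6285)]  |A|=1132.1302
3. ⊥bis P4·P1 via (26.185,17.66): [(25.6558, 15.7848) (21.2016, 0) (70, 0) (70, 17.6285)]  |A|=775.9966
4. ⊥bis P4·P2 via (40.38,18.33): [(38.2444, 16.3082) (21.2685, 0.237) (21.2016, 0) (70, 0) (70, 17.6285)]  |A|=679.2828
5. ⊥bis P4·P3 via (52.78,18.045): [(53.8237, 16.9559) (38.2444, 16.3082) (21.2685, 0.237) (21.2016, 0) (70, 0) (70, 0.0763)]  |A|=537.3177
6. ⊥bis P4·P5 via (31.92,9.36): [(53.8237, 16.9559) (38.2444, 16.3082) (31.7732, 10.1819) (33.5919, 0) (70, 0) (70, 0.0763)]  |A|=473.3275
7. ⊥bis P4·P6 via (24.025,18.735): [(53.8237, 16.9559) (38.2444, 16.3082) (31.7732, 10.1819) (33.5919, 0) (70, 0) (70, 0.0763)]  |A|=473.3275
8. ⊥bis P4·P7 via (42.115,13.73): [(53.8237, 16.9559) (43.2674, 16.517) (36.438, 0) (70, 0) (70, 0.0763)]  |A|=370.8354
9. canonical 5-gon: [(53.8237, 16.9559) (43.2674, 16.517) (36.438, 0) (70, 0) (70, 0.0763)]
10. shoelace: 370.8354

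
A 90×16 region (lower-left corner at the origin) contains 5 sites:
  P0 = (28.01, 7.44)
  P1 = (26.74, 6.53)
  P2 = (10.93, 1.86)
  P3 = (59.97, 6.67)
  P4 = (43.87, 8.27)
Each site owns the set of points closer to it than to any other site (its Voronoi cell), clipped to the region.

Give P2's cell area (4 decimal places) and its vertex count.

Area of P2's cell: 283.3771 (4 vertices)

1. box [0,90]×[0,16]: [(0, 0) (90, 0) (90, 16) (0, 16)]
2. ⊥bis P2·P0 via (19.47,4.65): [(0, 0) (20.9891, 0) (15.762, 16) (0, 16)]  |A|=294.009
3. ⊥bis P2·P1 via (18.835,4.195): [(0, 0) (20.0741, 0) (15.348, 16) (0, 16)]  |A|=283.3771
4. ⊥bis P2·P3 via (35.45,4.265): [(0, 0) (20.0741, 0) (15.348, 16) (0, 16)]  |A|=283.3771
5. ⊥bis P2·P4 via (27.4,5.065): [(0, 0) (20.0741, 0) (15.348, 16) (0, 16)]  |A|=283.3771
6. canonical 4-gon: [(0, 0) (20.0741, 0) (15.348, 16) (0, 16)]
7. shoelace: 283.3771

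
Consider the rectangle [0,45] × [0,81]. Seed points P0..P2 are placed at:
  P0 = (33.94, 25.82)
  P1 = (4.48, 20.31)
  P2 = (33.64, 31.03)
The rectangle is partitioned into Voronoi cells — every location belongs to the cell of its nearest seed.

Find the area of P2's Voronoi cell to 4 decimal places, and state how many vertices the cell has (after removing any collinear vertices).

Area of P2's cell: 1926.2669 (5 vertices)

1. box [0,45]×[0,81]: [(0, 0) (45, 0) (45, 81) (0, 81)]
2. ⊥bis P2·P0 via (33.79,28.425): [(0, 26.4793) (45, 29.0705) (45, 81) (0, 81)]  |A|=2395.1293
3. ⊥bis P2·P1 via (19.06,25.67): [(0, 77.516) (18.3735, 27.5373) (45, 29.0705) (45, 81) (0, 81)]  |A|=1926.2669
4. canonical 5-gon: [(0, 77.516) (18.3735, 27.5373) (45, 29.0705) (45, 81) (0, 81)]
5. shoelace: 1926.2669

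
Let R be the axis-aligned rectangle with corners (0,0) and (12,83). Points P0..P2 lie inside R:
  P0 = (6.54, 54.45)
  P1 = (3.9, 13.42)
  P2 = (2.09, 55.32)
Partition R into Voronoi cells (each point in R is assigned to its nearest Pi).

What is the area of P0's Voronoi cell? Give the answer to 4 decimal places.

Area of P0's cell: 343.3838

1. box [0,12]×[0,83]: [(0, 0) (12, 0) (12, 83) (0, 83)]
2. ⊥bis P0·P1 via (5.22,33.935): [(0, 34.2709) (12, 33.4988) (12, 83) (0, 83)]  |A|=589.3823
3. ⊥bis P0·P2 via (4.315,54.885): [(0.2813, 34.2528) (12, 33.4988) (12, 83) (9.8116, 83)]  |A|=343.3838
4. canonical 4-gon: [(0.2813, 34.2528) (12, 33.4988) (12, 83) (9.8116, 83)]
5. shoelace: 343.3838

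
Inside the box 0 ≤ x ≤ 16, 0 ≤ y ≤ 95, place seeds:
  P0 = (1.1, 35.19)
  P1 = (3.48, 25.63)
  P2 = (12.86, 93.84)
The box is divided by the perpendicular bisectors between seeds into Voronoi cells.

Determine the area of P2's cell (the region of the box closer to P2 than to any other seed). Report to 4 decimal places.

Area of P2's cell: 491.0323

1. box [0,16]×[0,95]: [(0, 0) (16, 0) (16, 95) (0, 95)]
2. ⊥bis P2·P0 via (6.98,64.515): [(0, 65.9146) (16, 62.7064) (16, 95) (0, 95)]  |A|=491.0323
3. ⊥bis P2·P1 via (8.17,59.735): [(0, 65.9146) (16, 62.7064) (16, 95) (0, 95)]  |A|=491.0323
4. canonical 4-gon: [(0, 65.9146) (16, 62.7064) (16, 95) (0, 95)]
5. shoelace: 491.0323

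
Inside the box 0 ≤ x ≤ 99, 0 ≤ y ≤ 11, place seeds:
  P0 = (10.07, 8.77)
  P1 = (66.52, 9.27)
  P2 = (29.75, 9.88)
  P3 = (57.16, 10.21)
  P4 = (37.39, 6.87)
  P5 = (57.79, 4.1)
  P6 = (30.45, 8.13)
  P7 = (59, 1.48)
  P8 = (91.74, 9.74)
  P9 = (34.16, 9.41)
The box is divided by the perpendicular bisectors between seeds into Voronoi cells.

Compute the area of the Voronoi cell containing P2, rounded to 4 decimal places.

Area of P2's cell: 43.7522

1. box [0,99]×[0,11]: [(0, 0) (99, 0) (99, 11) (0, 11)]
2. ⊥bis P2·P0 via (19.91,9.325): [(20.436, 0) (99, 0) (99, 11) (19.8155, 11)]  |A|=867.6169
3. ⊥bis P2·P1 via (48.135,9.575): [(20.436, 0) (47.9762, 0) (48.1586, 11) (19.8155, 11)]  |A|=307.3582
4. ⊥bis P2·P3 via (43.455,10.045): [(20.436, 0) (43.5759, 0) (43.4435, 11) (19.8155, 11)]  |A|=257.2238
5. ⊥bis P2·P4 via (33.57,8.375): [(20.436, 0) (30.2704, 0) (34.6042, 11) (19.8155, 11)]  |A|=135.4273
6. ⊥bis P2·P5 via (43.77,6.99): [(20.436, 0) (30.2704, 0) (34.6042, 11) (19.8155, 11)]  |A|=135.4273
7. ⊥bis P2·P6 via (30.1,9.005): [(20.1525, 5.026) (34.5138, 10.7705) (34.6042, 11) (19.8155, 11)]  |A|=45.562
8. ⊥bis P2·P7 via (44.375,5.68): [(20.1525, 5.026) (34.5138, 10.7705) (34.6042, 11) (19.8155, 11)]  |A|=45.562
9. ⊥bis P2·P8 via (60.745,9.81): [(20.1525, 5.026) (34.5138, 10.7705) (34.6042, 11) (19.8155, 11)]  |A|=45.562
10. ⊥bis P2·P9 via (31.955,9.645): [(20.1525, 5.026) (31.9664, 9.7515) (32.0994, 11) (19.8155, 11)]  |A|=43.7522
11. canonical 4-gon: [(20.1525, 5.026) (31.9664, 9.7515) (32.0994, 11) (19.8155, 11)]
12. shoelace: 43.7522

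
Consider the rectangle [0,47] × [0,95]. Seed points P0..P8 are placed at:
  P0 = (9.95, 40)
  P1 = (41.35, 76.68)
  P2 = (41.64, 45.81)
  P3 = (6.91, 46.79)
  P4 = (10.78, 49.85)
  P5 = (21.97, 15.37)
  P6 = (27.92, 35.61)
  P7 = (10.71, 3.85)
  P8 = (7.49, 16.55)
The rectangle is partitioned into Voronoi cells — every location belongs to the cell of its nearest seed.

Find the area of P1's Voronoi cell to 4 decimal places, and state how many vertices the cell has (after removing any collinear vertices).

1. box [0,47]×[0,95]: [(0, 0) (47, 0) (47, 95) (0, 95)]
2. ⊥bis P1·P0 via (25.65,58.34): [(0, 80.2977) (47, 40.0633) (47, 95) (0, 95)]  |A|=1636.5159
3. ⊥bis P1·P2 via (41.495,61.245): [(0, 80.2977) (22.4653, 61.0662) (47, 61.2967) (47, 95) (0, 95)]  |A|=1376.0384
4. ⊥bis P1·P3 via (24.13,61.735): [(0, 89.5382) (24.6923, 61.0872) (47, 61.2967) (47, 95) (0, 95)]  |A|=1240.3063
5. ⊥bis P1·P4 via (26.065,63.265): [(0, 92.9634) (27.9496, 61.1178) (47, 61.2967) (47, 95) (0, 95)]  |A|=1145.7258
6. ⊥bis P1·P5 via (31.66,46.025): [(0, 92.9634) (27.9496, 61.1178) (47, 61.2967) (47, 95) (0, 95)]  |A|=1145.7258
7. ⊥bis P1·P6 via (34.635,56.145): [(0, 92.9634) (27.9496, 61.1178) (47, 61.2967) (47, 95) (0, 95)]  |A|=1145.7258
8. ⊥bis P1·P7 via (26.03,40.265): [(0, 92.9634) (27.9496, 61.1178) (47, 61.2967) (47, 95) (0, 95)]  |A|=1145.7258
9. ⊥bis P1·P8 via (24.42,46.615): [(0, 92.9634) (27.9496, 61.1178) (47, 61.2967) (47, 95) (0, 95)]  |A|=1145.7258
10. canonical 5-gon: [(0, 92.9634) (27.9496, 61.1178) (47, 61.2967) (47, 95) (0, 95)]
11. shoelace: 1145.7258

Area of P1's cell: 1145.7258 (5 vertices)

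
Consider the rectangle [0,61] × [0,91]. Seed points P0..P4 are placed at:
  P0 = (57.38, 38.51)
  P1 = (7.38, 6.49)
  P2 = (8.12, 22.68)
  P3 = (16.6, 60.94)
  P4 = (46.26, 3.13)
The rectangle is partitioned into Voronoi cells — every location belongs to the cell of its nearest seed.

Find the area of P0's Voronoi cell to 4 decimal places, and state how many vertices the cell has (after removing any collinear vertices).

1. box [0,61]×[0,91]: [(0, 0) (61, 0) (61, 91) (0, 91)]
2. ⊥bis P0·P1 via (32.38,22.5): [(0, 73.0621) (46.789, 0) (61, 0) (61, 91) (0, 91)]  |A|=3841.7476
3. ⊥bis P0·P2 via (32.75,30.595): [(38.3443, 13.1866) (46.789, 0) (61, 0) (61, 91) (13.3385, 91)]  |A|=2978.8841
4. ⊥bis P0·P3 via (36.99,49.725): [(30.4333, 37.8042) (38.3443, 13.1866) (46.789, 0) (61, 0) (61, 91) (59.6923, 91)]  |A|=1745.9714
5. ⊥bis P0·P4 via (51.82,20.82): [(30.4333, 37.8042) (34.1017, 26.3889) (61, 17.9347) (61, 91) (59.6923, 91)]  |A|=1289.4862
6. canonical 5-gon: [(30.4333, 37.8042) (34.1017, 26.3889) (61, 17.9347) (61, 91) (59.6923, 91)]
7. shoelace: 1289.4862

Area of P0's cell: 1289.4862 (5 vertices)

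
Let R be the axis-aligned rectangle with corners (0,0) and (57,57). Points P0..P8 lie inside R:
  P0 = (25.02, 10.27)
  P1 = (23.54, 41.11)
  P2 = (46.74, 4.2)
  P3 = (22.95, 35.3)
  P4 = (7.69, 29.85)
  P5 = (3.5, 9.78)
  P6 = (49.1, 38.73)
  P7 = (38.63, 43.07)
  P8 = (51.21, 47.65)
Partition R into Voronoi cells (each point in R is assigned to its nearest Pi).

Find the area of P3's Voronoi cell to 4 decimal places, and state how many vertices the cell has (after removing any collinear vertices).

1. box [0,57]×[0,57]: [(0, 0) (57, 0) (57, 57) (0, 57)]
2. ⊥bis P3·P0 via (23.985,22.785): [(0, 20.8014) (57, 25.5154) (57, 57) (0, 57)]  |A|=1928.9715
3. ⊥bis P3·P1 via (23.245,38.205): [(0, 40.5655) (0, 20.8014) (57, 25.5154) (57, 34.7772)]  |A|=827.2391
4. ⊥bis P3·P2 via (34.845,19.75): [(54.7839, 35.0023) (0, 40.5655) (0, 20.8014) (40.6099, 24.1599)]  |A|=737.7289
5. ⊥bis P3·P4 via (15.32,32.575): [(54.7839, 35.0023) (12.9354, 39.2519) (18.9647, 22.3698) (40.6099, 24.1599)]  |A|=445.0905
6. ⊥bis P3·P5 via (13.225,22.54): [(54.7839, 35.0023) (12.9354, 39.2519) (18.9647, 22.3698) (40.6099, 24.1599)]  |A|=445.0905
7. ⊥bis P3·P6 via (36.025,37.015): [(36.0393, 36.9057) (12.9354, 39.2519) (18.9647, 22.3698) (37.7423, 23.9227)]  |A|=311.1657
8. ⊥bis P3·P7 via (30.79,39.185): [(37.5224, 25.5989) (31.7011, 37.3463) (12.9354, 39.2519) (18.9647, 22.3698) (37.7423, 23.9227)]  |A|=286.9667
9. ⊥bis P3·P8 via (37.08,41.475): [(37.5224, 25.5989) (31.7011, 37.3463) (12.9354, 39.2519) (18.9647, 22.3698) (37.7423, 23.9227)]  |A|=286.9667
10. canonical 5-gon: [(37.5224, 25.5989) (31.7011, 37.3463) (12.9354, 39.2519) (18.9647, 22.3698) (37.7423, 23.9227)]
11. shoelace: 286.9667

Area of P3's cell: 286.9667 (5 vertices)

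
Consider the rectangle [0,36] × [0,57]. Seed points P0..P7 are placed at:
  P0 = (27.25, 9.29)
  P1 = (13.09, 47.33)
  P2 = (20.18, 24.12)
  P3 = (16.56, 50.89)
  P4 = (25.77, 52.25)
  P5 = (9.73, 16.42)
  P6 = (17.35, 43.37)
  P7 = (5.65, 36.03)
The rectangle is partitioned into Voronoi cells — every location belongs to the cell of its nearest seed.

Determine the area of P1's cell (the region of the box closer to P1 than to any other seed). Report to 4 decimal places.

Area of P1's cell: 166.8730

1. box [0,36]×[0,57]: [(0, 0) (36, 0) (36, 57) (0, 57)]
2. ⊥bis P1·P0 via (20.17,28.31): [(0, 20.8019) (36, 34.2026) (36, 57) (0, 57)]  |A|=1061.9194
3. ⊥bis P1·P2 via (16.635,35.725): [(0, 30.6435) (36, 41.6405) (36, 57) (0, 57)]  |A|=750.8891
4. ⊥bis P1·P3 via (14.825,49.11): [(0, 30.6435) (25.7124, 38.4979) (6.7304, 57) (0, 57)]  |A|=401.1072
5. ⊥bis P1·P4 via (19.43,49.79): [(0, 30.6435) (24.0129, 37.9787) (22.6553, 41.4777) (6.7304, 57) (0, 57)]  |A|=397.7817
6. ⊥bis P1·P5 via (11.41,31.875): [(0, 33.1153) (5.9681, 32.4666) (24.0129, 37.9787) (22.6553, 41.4777) (6.7304, 57) (0, 57)]  |A|=390.4057
7. ⊥bis P1·P6 via (15.22,45.35): [(0, 33.1153) (3.4939, 32.7355) (16.866, 47.1206) (6.7304, 57) (0, 57)]  |A|=262.334
8. ⊥bis P1·P7 via (9.37,41.68): [(0, 47.8493) (10.8826, 40.6841) (16.866, 47.1206) (6.7304, 57) (0, 57)]  |A|=166.873
9. canonical 5-gon: [(0, 47.8493) (10.8826, 40.6841) (16.866, 47.1206) (6.7304, 57) (0, 57)]
10. shoelace: 166.873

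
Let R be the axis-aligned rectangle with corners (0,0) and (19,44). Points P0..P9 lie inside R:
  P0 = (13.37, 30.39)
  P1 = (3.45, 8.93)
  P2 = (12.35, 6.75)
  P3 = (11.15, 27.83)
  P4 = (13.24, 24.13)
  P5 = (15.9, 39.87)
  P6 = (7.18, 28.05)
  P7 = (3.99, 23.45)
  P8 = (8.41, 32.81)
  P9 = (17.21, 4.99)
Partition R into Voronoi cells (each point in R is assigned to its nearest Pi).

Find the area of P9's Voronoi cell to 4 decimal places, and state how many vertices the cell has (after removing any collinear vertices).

1. box [0,19]×[0,44]: [(0, 0) (19, 0) (19, 44) (0, 44)]
2. ⊥bis P9·P0 via (15.29,17.69): [(0, 15.3784) (0, 0) (19, 0) (19, 18.2509)]  |A|=319.4786
3. ⊥bis P9·P1 via (10.33,6.96): [(13.317, 17.3917) (8.3371, 0) (19, 0) (19, 18.2509)]  |A|=144.5831
4. ⊥bis P9·P2 via (14.78,5.87): [(12.6542, 0) (19, 0) (19, 17.523)]  |A|=55.5982
5. ⊥bis P9·P3 via (14.18,16.41): [(12.6542, 0) (19, 0) (19, 17.523)]  |A|=55.5982
6. ⊥bis P9·P4 via (15.225,14.56): [(18.1464, 15.166) (12.6542, 0) (19, 0) (19, 15.343)]  |A|=54.6679
7. ⊥bis P9·P5 via (16.555,22.43): [(18.1464, 15.166) (12.6542, 0) (19, 0) (19, 15.343)]  |A|=54.6679
8. ⊥bis P9·P6 via (12.195,16.52): [(18.1464, 15.166) (12.6542, 0) (19, 0) (19, 15.343)]  |A|=54.6679
9. ⊥bis P9·P7 via (10.6,14.22): [(18.1464, 15.166) (12.6542, 0) (19, 0) (19, 15.343)]  |A|=54.6679
10. ⊥bis P9·P8 via (12.81,18.9): [(18.1464, 15.166) (12.6542, 0) (19, 0) (19, 15.343)]  |A|=54.6679
11. canonical 4-gon: [(18.1464, 15.166) (12.6542, 0) (19, 0) (19, 15.343)]
12. shoelace: 54.6679

Area of P9's cell: 54.6679 (4 vertices)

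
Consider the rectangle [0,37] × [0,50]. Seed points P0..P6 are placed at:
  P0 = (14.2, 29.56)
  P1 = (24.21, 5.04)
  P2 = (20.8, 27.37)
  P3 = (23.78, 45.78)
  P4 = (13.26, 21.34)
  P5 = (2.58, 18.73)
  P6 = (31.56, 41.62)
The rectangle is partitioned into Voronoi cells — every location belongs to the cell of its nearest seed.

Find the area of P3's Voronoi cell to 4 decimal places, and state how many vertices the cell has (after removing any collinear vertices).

1. box [0,37]×[0,50]: [(0, 0) (37, 0) (37, 50) (0, 50)]
2. ⊥bis P3·P0 via (18.99,37.67): [(0, 48.886) (37, 27.0328) (37, 50) (0, 50)]  |A|=445.5019
3. ⊥bis P3·P1 via (23.995,25.41): [(0, 48.886) (37, 27.0328) (37, 50) (0, 50)]  |A|=445.5019
4. ⊥bis P3·P2 via (22.29,36.575): [(0, 48.886) (20.298, 36.8974) (37, 34.1939) (37, 50) (0, 50)]  |A|=385.6994
5. ⊥bis P3·P4 via (18.52,33.56): [(0, 48.886) (20.298, 36.8974) (37, 34.1939) (37, 50) (0, 50)]  |A|=385.6994
6. ⊥bis P3·P5 via (13.18,32.255): [(0, 48.886) (20.298, 36.8974) (37, 34.1939) (37, 50) (0, 50)]  |A|=385.6994
7. ⊥bis P3·P6 via (27.67,43.7): [(0, 48.886) (20.298, 36.8974) (23.7352, 36.3411) (31.0386, 50) (0, 50)]  |A|=240.1538
8. canonical 5-gon: [(0, 48.886) (20.298, 36.8974) (23.7352, 36.3411) (31.0386, 50) (0, 50)]
9. shoelace: 240.1538

Area of P3's cell: 240.1538 (5 vertices)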